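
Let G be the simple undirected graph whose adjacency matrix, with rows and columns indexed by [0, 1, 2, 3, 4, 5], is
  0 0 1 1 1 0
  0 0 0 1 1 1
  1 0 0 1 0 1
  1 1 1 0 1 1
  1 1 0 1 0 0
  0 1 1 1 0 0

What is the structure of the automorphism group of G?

the dihedral group of order 10

Vertex 3 is the unique vertex of degree 5; the remaining 5 vertices each have degree 3 and induce a cycle, so G is the wheel on 6 vertices with hub 3. Every automorphism fixes the hub and acts on the rim 5-cycle, so Aut(G) ≅ Aut(C_5) = D_5 of order 10.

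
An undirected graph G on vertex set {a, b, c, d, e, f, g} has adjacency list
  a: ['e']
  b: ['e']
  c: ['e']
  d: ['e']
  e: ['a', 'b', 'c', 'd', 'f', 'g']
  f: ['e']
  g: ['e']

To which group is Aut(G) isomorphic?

the symmetric group on 6 letters

Vertex e has degree 6 and every other vertex has degree 1, so G is the star K_{1,6} with centre e. The 6 leaves are pairwise interchangeable while the centre is fixed, giving Aut(G) = S_6.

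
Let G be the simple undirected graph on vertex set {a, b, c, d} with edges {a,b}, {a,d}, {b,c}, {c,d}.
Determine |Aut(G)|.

8

G is 2-regular and bipartite on 2^2 = 4 vertices with girth 4; it is the hypercube graph Q_2. The symmetry group of the 2-cube is the hyperoctahedral group B_2 = Z_2 ≀ S_2, of order 2^2·2! = 8.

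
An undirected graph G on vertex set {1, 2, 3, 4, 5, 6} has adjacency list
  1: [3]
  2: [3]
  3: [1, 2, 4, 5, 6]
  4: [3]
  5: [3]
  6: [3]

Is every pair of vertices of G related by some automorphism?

Vertex 3 is the only vertex of degree 5, so every automorphism fixes it; G is not vertex-transitive.

No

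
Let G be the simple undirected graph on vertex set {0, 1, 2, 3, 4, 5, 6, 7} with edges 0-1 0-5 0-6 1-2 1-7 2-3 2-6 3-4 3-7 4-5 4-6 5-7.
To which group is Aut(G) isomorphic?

G is 3-regular and bipartite on 2^3 = 8 vertices with girth 4; it is the hypercube graph Q_3. The symmetry group of the 3-cube is the hyperoctahedral group B_3 = Z_2 ≀ S_3, of order 2^3·3! = 48.

Z_2^3 ⋊ S_3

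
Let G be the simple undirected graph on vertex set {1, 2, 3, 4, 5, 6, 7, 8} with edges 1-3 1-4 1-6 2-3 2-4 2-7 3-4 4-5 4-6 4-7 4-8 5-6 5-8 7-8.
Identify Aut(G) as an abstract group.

the dihedral group of order 14

Vertex 4 is the unique vertex of degree 7; the remaining 7 vertices each have degree 3 and induce a cycle, so G is the wheel on 8 vertices with hub 4. Every automorphism fixes the hub and acts on the rim 7-cycle, so Aut(G) ≅ Aut(C_7) = D_7 of order 14.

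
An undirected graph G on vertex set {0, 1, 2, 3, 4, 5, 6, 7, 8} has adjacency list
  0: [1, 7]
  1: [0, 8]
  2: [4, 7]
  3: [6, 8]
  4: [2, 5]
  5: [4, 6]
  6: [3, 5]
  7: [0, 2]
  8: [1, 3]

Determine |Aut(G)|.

18

G is 2-regular and connected on 9 vertices, i.e. the cycle C_9. C_9 has 9 rotations and 9 reflections, so Aut(C_9) ≅ D_9 of order 18.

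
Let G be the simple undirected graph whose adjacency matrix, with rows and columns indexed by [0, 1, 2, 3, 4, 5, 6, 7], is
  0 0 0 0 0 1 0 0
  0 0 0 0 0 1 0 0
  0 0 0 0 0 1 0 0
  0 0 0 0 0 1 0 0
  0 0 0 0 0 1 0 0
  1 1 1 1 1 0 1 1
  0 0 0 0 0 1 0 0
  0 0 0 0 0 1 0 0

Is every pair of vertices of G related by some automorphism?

No

Vertex 5 is the only vertex of degree 7, so every automorphism fixes it; G is not vertex-transitive.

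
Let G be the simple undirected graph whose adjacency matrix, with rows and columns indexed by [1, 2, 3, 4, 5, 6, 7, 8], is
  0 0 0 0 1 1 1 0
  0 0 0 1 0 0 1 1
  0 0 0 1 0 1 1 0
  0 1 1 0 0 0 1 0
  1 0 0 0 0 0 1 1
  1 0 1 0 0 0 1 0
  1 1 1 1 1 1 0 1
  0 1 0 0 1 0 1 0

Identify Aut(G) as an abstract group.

the dihedral group of order 14

Vertex 7 is the unique vertex of degree 7; the remaining 7 vertices each have degree 3 and induce a cycle, so G is the wheel on 8 vertices with hub 7. Every automorphism fixes the hub and acts on the rim 7-cycle, so Aut(G) ≅ Aut(C_7) = D_7 of order 14.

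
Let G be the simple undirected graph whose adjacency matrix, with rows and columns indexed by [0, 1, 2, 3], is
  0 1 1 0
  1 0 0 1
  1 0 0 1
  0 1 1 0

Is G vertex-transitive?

Yes

Every vertex has degree 2 and the graph is connected, so G is the 4-cycle C_4. C_4 has 4 rotations and 4 reflections, so Aut(C_4) ≅ D_4 of order 8. Under this action every vertex can be carried to every other, so G is vertex-transitive.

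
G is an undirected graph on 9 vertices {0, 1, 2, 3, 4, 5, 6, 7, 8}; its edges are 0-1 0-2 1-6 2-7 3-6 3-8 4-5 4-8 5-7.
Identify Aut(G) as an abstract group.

the dihedral group of order 18

G is 2-regular and connected on 9 vertices, i.e. the cycle C_9. C_9 has 9 rotations and 9 reflections, so Aut(C_9) ≅ D_9 of order 18.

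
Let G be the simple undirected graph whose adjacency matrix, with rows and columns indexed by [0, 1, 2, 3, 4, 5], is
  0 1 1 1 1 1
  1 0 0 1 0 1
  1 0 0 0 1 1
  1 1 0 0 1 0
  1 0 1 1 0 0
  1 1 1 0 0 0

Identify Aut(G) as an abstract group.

D_5

Vertex 0 is the unique vertex of degree 5; the remaining 5 vertices each have degree 3 and induce a cycle, so G is the wheel on 6 vertices with hub 0. Every automorphism fixes the hub and acts on the rim 5-cycle, so Aut(G) ≅ Aut(C_5) = D_5 of order 10.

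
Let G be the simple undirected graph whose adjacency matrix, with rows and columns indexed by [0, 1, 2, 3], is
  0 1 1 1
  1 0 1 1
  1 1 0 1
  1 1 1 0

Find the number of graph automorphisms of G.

Every vertex has degree 3, so G is the complete graph K_4. Every bijection on the vertex set is an automorphism of K_4; hence Aut(K_4) ≅ S_4, order 24.

24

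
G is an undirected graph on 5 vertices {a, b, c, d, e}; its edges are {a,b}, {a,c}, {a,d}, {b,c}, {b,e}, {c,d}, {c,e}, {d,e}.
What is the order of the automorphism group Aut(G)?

Vertex c is the unique vertex of degree 4; the remaining 4 vertices each have degree 3 and induce a cycle, so G is the wheel on 5 vertices with hub c. Every automorphism fixes the hub and acts on the rim 4-cycle, so Aut(G) ≅ Aut(C_4) = D_4 of order 8.

8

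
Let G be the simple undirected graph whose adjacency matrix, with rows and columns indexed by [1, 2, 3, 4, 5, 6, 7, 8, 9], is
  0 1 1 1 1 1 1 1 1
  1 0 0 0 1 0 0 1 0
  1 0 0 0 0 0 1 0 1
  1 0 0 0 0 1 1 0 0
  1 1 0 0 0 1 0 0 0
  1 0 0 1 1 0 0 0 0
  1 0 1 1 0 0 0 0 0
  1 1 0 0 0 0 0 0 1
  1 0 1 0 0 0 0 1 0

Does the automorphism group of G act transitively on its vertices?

No

Vertex 1 is the only vertex of degree 8, so every automorphism fixes it; G is not vertex-transitive.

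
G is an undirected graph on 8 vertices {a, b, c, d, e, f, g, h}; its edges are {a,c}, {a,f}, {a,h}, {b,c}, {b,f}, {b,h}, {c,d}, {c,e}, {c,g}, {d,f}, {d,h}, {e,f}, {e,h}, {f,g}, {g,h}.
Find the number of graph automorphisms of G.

The vertices split by degree into {c, f, h} (degree 5) and {a, b, d, e, g} (degree 3); every edge runs between the two parts, so G is the complete bipartite graph K_{3,5}. Automorphisms preserve the bipartition setwise (since the parts differ in size) and act as S_5 × S_3 within it; |Aut| = 720.

720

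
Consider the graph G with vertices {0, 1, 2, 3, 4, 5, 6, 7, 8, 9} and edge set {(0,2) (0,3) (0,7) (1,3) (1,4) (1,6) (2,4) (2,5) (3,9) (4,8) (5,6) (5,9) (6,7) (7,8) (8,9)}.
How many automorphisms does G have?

120

G is 3-regular on 10 vertices with no triangles and no 4-cycles (girth 5): this is the Petersen graph. Viewing the Petersen graph as the Kneser graph K(5,2) — vertices are 2-subsets of {1,…,5}, edges join disjoint pairs — its automorphisms are exactly the permutations of the 5-element set, so Aut ≅ S_5 of order 120.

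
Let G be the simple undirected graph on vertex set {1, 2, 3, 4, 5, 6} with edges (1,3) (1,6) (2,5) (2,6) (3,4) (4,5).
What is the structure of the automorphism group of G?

Every vertex has degree 2 and the graph is connected, so G is the 6-cycle C_6. The automorphisms of the 6-cycle are exactly the symmetries of a regular 6-gon: the dihedral group D_6, |D_6| = 12.

the dihedral group of order 12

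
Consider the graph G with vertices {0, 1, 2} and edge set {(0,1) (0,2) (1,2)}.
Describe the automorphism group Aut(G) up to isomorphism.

Every vertex has degree 2, so G is the complete graph K_3. Every bijection on the vertex set is an automorphism of K_3; hence Aut(K_3) ≅ S_3, order 6.

S_3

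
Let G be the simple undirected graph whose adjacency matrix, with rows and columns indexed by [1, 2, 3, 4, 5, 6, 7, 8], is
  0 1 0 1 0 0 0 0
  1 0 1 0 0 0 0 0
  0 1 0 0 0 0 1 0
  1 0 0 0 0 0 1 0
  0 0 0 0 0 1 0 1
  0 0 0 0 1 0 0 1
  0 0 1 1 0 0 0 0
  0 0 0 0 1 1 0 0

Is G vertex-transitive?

No

G has two connected components, {1, 2, 3, 4, 7} and {5, 6, 8}; each is 2-regular, so G = C_5 ⊔ C_3. The orbit of 1 under Aut(G) is {1, 2, 3, 4, 7}, which does not contain 5, so G is not vertex-transitive.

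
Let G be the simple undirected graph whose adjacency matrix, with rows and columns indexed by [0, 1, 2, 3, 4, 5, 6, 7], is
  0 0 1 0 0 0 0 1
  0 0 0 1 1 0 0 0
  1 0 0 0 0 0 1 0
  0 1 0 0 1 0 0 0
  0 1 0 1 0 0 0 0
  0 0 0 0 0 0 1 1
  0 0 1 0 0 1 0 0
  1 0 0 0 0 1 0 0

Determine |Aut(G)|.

60

G has two connected components, {0, 2, 5, 6, 7} and {1, 3, 4}; each is 2-regular, so G = C_5 ⊔ C_3. The components are non-isomorphic (different sizes), so Aut(G) = Aut(C_5) × Aut(C_3) = D_5 × D_3 of order 10·6 = 60.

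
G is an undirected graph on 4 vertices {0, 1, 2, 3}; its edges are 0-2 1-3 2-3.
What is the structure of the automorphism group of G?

the cyclic group of order 2

The degree sequence is [1, 1, 2, 2]; the two degree-1 vertices 0 and 1 are the ends of a path, so G = P_4. The only nontrivial automorphism of a path is the end-to-end reflection, so Aut(G) ≅ Z_2.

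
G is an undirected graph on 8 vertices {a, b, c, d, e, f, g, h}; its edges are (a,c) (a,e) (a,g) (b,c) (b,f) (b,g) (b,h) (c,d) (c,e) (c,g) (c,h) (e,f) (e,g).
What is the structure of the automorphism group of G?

{e}

Degrees alone do not determine every vertex (e.g. b and e both have degree 4), but their neighbour-degree multisets differ: N(b) has degrees [2, 2, 4, 6] while N(e) has degrees [2, 3, 4, 6]. Repeating this refinement separates all vertices, so the only automorphism is the identity.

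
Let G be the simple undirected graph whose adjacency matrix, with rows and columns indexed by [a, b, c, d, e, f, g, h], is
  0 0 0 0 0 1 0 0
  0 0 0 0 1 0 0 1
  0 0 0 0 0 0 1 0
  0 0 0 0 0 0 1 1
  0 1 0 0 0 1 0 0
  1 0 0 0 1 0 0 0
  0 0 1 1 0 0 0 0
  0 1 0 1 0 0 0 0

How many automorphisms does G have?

The degree sequence is [1, 2, 1, 2, 2, 2, 2, 2]; the two degree-1 vertices a and c are the ends of a path, so G = P_8. The only nontrivial automorphism of a path is the end-to-end reflection, so Aut(G) ≅ Z_2.

2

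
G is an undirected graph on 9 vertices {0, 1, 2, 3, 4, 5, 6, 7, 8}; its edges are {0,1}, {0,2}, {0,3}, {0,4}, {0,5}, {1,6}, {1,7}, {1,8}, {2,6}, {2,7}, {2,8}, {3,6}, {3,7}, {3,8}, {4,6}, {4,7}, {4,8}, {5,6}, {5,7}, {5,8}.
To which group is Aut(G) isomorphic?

The vertices split by degree into {0, 6, 7, 8} (degree 5) and {1, 2, 3, 4, 5} (degree 4); every edge runs between the two parts, so G is the complete bipartite graph K_{4,5}. The parts have unequal sizes, so no automorphism swaps them; each part is permuted independently, giving S_5 × S_4 of order 5!·4! = 2880.

S_5 × S_4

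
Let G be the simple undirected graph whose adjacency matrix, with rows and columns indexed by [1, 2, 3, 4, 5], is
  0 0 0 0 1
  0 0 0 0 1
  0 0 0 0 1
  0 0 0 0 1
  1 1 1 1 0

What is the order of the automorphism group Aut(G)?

24

Vertex 5 has degree 4 and every other vertex has degree 1, so G is the star K_{1,4} with centre 5. Any automorphism fixes the centre and permutes the 4 leaves freely, so Aut(G) ≅ S_4 of order 4! = 24.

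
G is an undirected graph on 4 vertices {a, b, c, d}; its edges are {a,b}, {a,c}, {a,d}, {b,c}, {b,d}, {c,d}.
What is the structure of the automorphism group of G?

Every vertex has degree 3, so G is the complete graph K_4. Every bijection on the vertex set is an automorphism of K_4; hence Aut(K_4) ≅ S_4, order 24.

S_4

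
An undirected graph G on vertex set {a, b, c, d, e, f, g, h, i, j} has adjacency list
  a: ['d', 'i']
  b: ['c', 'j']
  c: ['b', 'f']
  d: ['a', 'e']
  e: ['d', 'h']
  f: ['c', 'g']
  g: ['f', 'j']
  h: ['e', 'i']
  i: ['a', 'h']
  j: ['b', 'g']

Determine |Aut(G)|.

G has two connected components, {b, c, f, g, j} and {a, d, e, h, i}; each is 2-regular, so G = C_5 ⊔ C_5. Aut of a disjoint union of two copies of C_5 is the wreath product D_5 ≀ Z_2, of order 2·10² = 200.

200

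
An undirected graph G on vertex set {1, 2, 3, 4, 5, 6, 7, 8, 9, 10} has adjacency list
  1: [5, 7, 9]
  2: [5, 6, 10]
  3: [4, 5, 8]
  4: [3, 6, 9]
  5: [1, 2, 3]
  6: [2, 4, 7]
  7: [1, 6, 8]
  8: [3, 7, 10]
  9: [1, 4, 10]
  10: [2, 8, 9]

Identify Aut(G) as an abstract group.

G is 3-regular on 10 vertices with no triangles and no 4-cycles (girth 5): this is the Petersen graph. It is a classical fact that the Petersen graph has automorphism group S_5 (order 120), arising from its description as the Kneser graph K(5,2).

the symmetric group S_5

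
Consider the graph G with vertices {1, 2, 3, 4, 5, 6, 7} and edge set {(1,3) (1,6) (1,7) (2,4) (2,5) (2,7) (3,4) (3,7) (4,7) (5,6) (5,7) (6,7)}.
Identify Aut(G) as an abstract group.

Vertex 7 is the unique vertex of degree 6; the remaining 6 vertices each have degree 3 and induce a cycle, so G is the wheel on 7 vertices with hub 7. Every automorphism fixes the hub and acts on the rim 6-cycle, so Aut(G) ≅ Aut(C_6) = D_6 of order 12.

D_6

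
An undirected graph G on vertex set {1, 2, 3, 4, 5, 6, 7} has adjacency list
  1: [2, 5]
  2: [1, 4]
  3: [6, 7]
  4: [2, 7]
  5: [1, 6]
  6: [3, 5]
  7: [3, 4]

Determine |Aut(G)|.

14

Every vertex has degree 2 and the graph is connected, so G is the 7-cycle C_7. C_7 has 7 rotations and 7 reflections, so Aut(C_7) ≅ D_7 of order 14.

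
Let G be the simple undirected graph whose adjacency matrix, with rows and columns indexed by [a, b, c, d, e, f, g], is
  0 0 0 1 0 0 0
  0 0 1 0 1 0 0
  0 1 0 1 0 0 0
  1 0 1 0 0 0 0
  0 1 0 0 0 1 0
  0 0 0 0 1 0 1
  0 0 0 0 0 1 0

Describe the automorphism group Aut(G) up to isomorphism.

The degree sequence is [1, 2, 2, 2, 2, 2, 1]; the two degree-1 vertices a and g are the ends of a path, so G = P_7. The only nontrivial automorphism of a path is the end-to-end reflection, so Aut(G) ≅ Z_2.

C_2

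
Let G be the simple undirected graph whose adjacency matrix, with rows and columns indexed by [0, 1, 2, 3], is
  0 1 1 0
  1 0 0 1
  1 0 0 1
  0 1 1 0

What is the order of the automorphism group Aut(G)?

G is 2-regular and connected on 4 vertices, i.e. the cycle C_4. C_4 has 4 rotations and 4 reflections, so Aut(C_4) ≅ D_4 of order 8.

8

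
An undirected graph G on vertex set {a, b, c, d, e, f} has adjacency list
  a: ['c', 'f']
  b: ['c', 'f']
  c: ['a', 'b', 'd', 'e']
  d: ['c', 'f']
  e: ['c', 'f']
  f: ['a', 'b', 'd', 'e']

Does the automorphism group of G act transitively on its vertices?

Automorphisms preserve degree, but G has vertices of degree 2 and vertices of degree 4; no automorphism maps one to the other, so G is not vertex-transitive.

No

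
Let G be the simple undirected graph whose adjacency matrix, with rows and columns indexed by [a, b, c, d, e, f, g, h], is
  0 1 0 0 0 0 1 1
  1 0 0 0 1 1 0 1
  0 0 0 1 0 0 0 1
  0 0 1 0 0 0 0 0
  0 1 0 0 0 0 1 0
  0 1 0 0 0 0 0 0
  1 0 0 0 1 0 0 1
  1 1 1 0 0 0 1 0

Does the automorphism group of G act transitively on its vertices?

Automorphisms preserve degree, but G has vertices of degree 1 and vertices of degree 4; no automorphism maps one to the other, so G is not vertex-transitive.

No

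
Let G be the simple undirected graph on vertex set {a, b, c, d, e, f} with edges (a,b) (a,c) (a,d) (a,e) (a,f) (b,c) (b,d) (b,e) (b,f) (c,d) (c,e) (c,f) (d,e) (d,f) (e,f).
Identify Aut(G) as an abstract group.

S_6

Every vertex has degree 5, so G is the complete graph K_6. Any permutation of the 6 vertices preserves K_6, so Aut(K_6) = S_6 of order 6! = 720.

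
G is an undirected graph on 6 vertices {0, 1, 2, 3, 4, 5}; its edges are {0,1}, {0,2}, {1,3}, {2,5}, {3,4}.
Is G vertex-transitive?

No

Automorphisms preserve degree, but G has vertices of degree 1 and vertices of degree 2; no automorphism maps one to the other, so G is not vertex-transitive.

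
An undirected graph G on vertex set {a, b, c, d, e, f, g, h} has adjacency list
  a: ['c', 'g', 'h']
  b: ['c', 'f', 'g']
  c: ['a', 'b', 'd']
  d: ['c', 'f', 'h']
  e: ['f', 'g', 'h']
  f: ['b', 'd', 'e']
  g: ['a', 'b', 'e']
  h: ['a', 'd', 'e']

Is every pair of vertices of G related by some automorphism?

G is 3-regular and bipartite on 2^3 = 8 vertices with girth 4; it is the hypercube graph Q_3. The symmetry group of the 3-cube is the hyperoctahedral group B_3 = Z_2 ≀ S_3, of order 2^3·3! = 48. Under this action every vertex can be carried to every other, so G is vertex-transitive.

Yes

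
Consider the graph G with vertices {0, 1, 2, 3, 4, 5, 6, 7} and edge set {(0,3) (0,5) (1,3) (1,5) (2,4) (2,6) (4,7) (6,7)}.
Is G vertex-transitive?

G has two connected components, {2, 4, 6, 7} and {0, 1, 3, 5}; each is 2-regular, so G = C_4 ⊔ C_4. Aut of a disjoint union of two copies of C_4 is the wreath product D_4 ≀ Z_2, of order 2·8² = 128. Under this action every vertex can be carried to every other, so G is vertex-transitive.

Yes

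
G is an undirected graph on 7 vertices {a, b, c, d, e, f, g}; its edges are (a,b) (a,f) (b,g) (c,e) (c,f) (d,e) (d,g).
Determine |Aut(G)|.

G is 2-regular and connected on 7 vertices, i.e. the cycle C_7. The automorphisms of the 7-cycle are exactly the symmetries of a regular 7-gon: the dihedral group D_7, |D_7| = 14.

14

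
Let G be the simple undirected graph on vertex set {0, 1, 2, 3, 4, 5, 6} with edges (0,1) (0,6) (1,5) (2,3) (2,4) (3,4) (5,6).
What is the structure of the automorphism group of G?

G has two connected components, {0, 1, 5, 6} and {2, 3, 4}; each is 2-regular, so G = C_4 ⊔ C_3. The components are non-isomorphic (different sizes), so Aut(G) = Aut(C_4) × Aut(C_3) = D_4 × D_3 of order 8·6 = 48.

D_4 × D_3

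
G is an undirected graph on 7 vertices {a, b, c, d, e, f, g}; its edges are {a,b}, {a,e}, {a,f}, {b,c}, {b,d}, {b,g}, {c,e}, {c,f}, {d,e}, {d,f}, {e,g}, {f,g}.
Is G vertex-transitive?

Automorphisms preserve degree, but G has vertices of degree 3 and vertices of degree 4; no automorphism maps one to the other, so G is not vertex-transitive.

No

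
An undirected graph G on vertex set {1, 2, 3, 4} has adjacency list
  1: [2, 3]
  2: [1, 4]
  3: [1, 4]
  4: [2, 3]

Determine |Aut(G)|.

G is 2-regular and bipartite on 2^2 = 4 vertices with girth 4; it is the hypercube graph Q_2. Aut(Q_2) consists of the signed permutations of the 2 coordinate axes: 2! permutations times 2^2 sign flips, so |Aut| = 2^2·2! = 8.

8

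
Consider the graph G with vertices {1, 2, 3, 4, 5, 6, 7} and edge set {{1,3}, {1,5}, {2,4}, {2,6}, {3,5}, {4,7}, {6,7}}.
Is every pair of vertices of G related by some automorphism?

G has two connected components, {2, 4, 6, 7} and {1, 3, 5}; each is 2-regular, so G = C_4 ⊔ C_3. The orbit of 1 under Aut(G) is {1, 3, 5}, which does not contain 2, so G is not vertex-transitive.

No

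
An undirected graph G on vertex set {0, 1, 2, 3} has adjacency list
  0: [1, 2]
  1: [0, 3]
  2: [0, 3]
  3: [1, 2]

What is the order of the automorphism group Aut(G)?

G is 2-regular and bipartite on 2^2 = 4 vertices with girth 4; it is the hypercube graph Q_2. The symmetry group of the 2-cube is the hyperoctahedral group B_2 = Z_2 ≀ S_2, of order 2^2·2! = 8.

8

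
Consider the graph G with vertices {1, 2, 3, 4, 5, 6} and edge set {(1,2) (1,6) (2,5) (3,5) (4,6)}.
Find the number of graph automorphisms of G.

The degree sequence is [2, 2, 1, 1, 2, 2]; the two degree-1 vertices 3 and 4 are the ends of a path, so G = P_6. The only nontrivial automorphism of a path is the end-to-end reflection, so Aut(G) ≅ Z_2.

2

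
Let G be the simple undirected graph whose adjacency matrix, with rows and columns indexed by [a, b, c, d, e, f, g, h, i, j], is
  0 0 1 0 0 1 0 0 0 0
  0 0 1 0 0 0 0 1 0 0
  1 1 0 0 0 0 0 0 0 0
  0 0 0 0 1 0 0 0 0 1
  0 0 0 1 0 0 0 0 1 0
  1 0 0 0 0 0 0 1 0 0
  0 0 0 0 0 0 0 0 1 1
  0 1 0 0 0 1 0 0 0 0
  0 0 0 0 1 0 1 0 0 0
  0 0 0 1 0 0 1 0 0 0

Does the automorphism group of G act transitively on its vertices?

Yes

G has two connected components, {d, e, g, i, j} and {a, b, c, f, h}; each is 2-regular, so G = C_5 ⊔ C_5. Aut of a disjoint union of two copies of C_5 is the wreath product D_5 ≀ Z_2, of order 2·10² = 200. Under this action every vertex can be carried to every other, so G is vertex-transitive.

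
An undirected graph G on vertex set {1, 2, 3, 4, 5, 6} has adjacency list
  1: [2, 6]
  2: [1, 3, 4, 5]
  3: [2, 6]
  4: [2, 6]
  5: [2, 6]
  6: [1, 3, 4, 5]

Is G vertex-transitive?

Automorphisms preserve degree, but G has vertices of degree 2 and vertices of degree 4; no automorphism maps one to the other, so G is not vertex-transitive.

No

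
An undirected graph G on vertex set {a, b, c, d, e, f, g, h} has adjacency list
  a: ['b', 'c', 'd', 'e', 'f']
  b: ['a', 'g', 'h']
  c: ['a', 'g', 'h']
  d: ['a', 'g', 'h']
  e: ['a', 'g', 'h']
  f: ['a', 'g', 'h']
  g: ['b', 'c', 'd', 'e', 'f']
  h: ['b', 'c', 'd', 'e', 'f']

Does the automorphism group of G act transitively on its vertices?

No

Automorphisms preserve degree, but G has vertices of degree 3 and vertices of degree 5; no automorphism maps one to the other, so G is not vertex-transitive.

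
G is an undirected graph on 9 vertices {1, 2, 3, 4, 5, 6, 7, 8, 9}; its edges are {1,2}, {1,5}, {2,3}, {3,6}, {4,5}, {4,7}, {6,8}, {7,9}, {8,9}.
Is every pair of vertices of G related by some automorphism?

Yes

Every vertex has degree 2 and the graph is connected, so G is the 9-cycle C_9. The automorphisms of the 9-cycle are exactly the symmetries of a regular 9-gon: the dihedral group D_9, |D_9| = 18. Under this action every vertex can be carried to every other, so G is vertex-transitive.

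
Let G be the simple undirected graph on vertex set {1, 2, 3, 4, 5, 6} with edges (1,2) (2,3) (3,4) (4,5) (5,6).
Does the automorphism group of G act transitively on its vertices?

No

Automorphisms preserve degree, but G has vertices of degree 1 and vertices of degree 2; no automorphism maps one to the other, so G is not vertex-transitive.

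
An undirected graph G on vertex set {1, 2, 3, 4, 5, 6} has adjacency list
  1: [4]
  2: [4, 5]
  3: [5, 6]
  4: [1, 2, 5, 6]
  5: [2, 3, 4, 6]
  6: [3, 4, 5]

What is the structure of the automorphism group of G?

Degrees alone do not determine every vertex (e.g. 2 and 3 both have degree 2), but their neighbour-degree multisets differ: N(2) has degrees [4, 4] while N(3) has degrees [3, 4]. Repeating this refinement separates all vertices, so the only automorphism is the identity.

1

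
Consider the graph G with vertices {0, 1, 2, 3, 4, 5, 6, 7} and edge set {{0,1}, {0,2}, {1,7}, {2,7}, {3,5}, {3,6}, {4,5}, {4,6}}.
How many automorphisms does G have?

128

G has two connected components, {3, 4, 5, 6} and {0, 1, 2, 7}; each is 2-regular, so G = C_4 ⊔ C_4. Aut of a disjoint union of two copies of C_4 is the wreath product D_4 ≀ Z_2, of order 2·8² = 128.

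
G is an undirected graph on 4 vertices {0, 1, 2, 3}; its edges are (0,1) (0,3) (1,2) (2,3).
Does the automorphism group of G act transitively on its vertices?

Yes

G is 2-regular and bipartite with parts {1, 3} and {0, 2} (each part is independent and every cross-pair is an edge), so G = K_{2,2}. Each part can be permuted independently (S_2 × S_2) and the two equal-size parts can also be swapped, giving (S_2 × S_2) ⋊ Z_2 of order 2·(2!)² = 8. Under this action every vertex can be carried to every other, so G is vertex-transitive.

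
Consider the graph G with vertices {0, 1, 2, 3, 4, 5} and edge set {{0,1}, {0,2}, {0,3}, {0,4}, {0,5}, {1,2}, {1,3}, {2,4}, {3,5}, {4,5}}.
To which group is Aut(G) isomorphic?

D_5

Vertex 0 is the unique vertex of degree 5; the remaining 5 vertices each have degree 3 and induce a cycle, so G is the wheel on 6 vertices with hub 0. Every automorphism fixes the hub and acts on the rim 5-cycle, so Aut(G) ≅ Aut(C_5) = D_5 of order 10.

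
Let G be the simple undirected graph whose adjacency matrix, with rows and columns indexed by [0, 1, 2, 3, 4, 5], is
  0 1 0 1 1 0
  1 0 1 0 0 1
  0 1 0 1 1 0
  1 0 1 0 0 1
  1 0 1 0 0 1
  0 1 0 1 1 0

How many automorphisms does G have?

72

G is 3-regular and bipartite with parts {0, 2, 5} and {1, 3, 4} (each part is independent and every cross-pair is an edge), so G = K_{3,3}. Aut(K_{3,3}) is the wreath product S_3 ≀ Z_2: permute within each part, then optionally swap the parts; |Aut| = 2·(3!)² = 72.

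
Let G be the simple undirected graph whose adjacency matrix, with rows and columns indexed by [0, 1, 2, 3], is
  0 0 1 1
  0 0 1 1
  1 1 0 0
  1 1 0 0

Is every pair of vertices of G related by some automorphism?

Yes

Every vertex has degree 2 and the graph is connected, so G is the 4-cycle C_4. The automorphisms of the 4-cycle are exactly the symmetries of a regular 4-gon: the dihedral group D_4, |D_4| = 8. Under this action every vertex can be carried to every other, so G is vertex-transitive.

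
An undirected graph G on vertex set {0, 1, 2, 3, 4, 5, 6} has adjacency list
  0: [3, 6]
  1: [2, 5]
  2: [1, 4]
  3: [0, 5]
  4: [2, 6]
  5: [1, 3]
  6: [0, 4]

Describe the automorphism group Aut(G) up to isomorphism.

D_7

G is 2-regular and connected on 7 vertices, i.e. the cycle C_7. C_7 has 7 rotations and 7 reflections, so Aut(C_7) ≅ D_7 of order 14.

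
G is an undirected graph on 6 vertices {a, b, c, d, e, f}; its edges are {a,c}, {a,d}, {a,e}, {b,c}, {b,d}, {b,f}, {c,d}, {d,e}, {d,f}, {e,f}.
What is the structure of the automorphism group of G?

D_5

Vertex d is the unique vertex of degree 5; the remaining 5 vertices each have degree 3 and induce a cycle, so G is the wheel on 6 vertices with hub d. With the hub fixed, the remaining symmetry is that of the rim cycle C_5, giving the dihedral group D_5.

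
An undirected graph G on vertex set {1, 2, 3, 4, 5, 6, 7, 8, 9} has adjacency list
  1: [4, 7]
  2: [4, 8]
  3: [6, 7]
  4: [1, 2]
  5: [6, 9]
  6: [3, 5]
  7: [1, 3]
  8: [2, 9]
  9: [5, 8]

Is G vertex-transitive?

Yes

Every vertex has degree 2 and the graph is connected, so G is the 9-cycle C_9. The automorphisms of the 9-cycle are exactly the symmetries of a regular 9-gon: the dihedral group D_9, |D_9| = 18. Under this action every vertex can be carried to every other, so G is vertex-transitive.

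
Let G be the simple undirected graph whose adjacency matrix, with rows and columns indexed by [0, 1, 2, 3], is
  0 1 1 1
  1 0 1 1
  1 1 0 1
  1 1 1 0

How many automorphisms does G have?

24

All 4 vertices are pairwise adjacent: G = K_4. Every bijection on the vertex set is an automorphism of K_4; hence Aut(K_4) ≅ S_4, order 24.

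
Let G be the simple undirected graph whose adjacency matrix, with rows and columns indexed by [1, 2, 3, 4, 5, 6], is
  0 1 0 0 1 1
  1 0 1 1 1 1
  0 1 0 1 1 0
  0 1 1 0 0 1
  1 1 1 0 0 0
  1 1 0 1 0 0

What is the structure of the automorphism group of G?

the dihedral group of order 10

Vertex 2 is the unique vertex of degree 5; the remaining 5 vertices each have degree 3 and induce a cycle, so G is the wheel on 6 vertices with hub 2. With the hub fixed, the remaining symmetry is that of the rim cycle C_5, giving the dihedral group D_5.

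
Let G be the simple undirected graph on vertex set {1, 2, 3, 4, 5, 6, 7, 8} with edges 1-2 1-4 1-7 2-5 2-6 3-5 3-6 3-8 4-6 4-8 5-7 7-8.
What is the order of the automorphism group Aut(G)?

G is 3-regular and bipartite on 2^3 = 8 vertices with girth 4; it is the hypercube graph Q_3. The symmetry group of the 3-cube is the hyperoctahedral group B_3 = Z_2 ≀ S_3, of order 2^3·3! = 48.

48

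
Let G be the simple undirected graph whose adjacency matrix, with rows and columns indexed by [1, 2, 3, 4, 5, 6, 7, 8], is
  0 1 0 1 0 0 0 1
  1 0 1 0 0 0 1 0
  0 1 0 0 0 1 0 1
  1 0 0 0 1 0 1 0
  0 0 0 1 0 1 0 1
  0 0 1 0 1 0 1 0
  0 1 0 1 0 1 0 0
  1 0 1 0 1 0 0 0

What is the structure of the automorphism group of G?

G is 3-regular and bipartite on 2^3 = 8 vertices with girth 4; it is the hypercube graph Q_3. Aut(Q_3) consists of the signed permutations of the 3 coordinate axes: 3! permutations times 2^3 sign flips, so |Aut| = 2^3·3! = 48.

the hyperoctahedral group B_3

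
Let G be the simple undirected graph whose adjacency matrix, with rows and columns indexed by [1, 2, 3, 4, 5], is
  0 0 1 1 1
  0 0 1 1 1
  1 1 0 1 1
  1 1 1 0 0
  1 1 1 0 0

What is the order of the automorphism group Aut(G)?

8

Vertex 3 is the unique vertex of degree 4; the remaining 4 vertices each have degree 3 and induce a cycle, so G is the wheel on 5 vertices with hub 3. With the hub fixed, the remaining symmetry is that of the rim cycle C_4, giving the dihedral group D_4.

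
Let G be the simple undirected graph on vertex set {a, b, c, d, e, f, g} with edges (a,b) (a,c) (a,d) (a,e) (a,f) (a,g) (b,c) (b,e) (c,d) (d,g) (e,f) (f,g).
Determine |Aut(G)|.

Vertex a is the unique vertex of degree 6; the remaining 6 vertices each have degree 3 and induce a cycle, so G is the wheel on 7 vertices with hub a. Every automorphism fixes the hub and acts on the rim 6-cycle, so Aut(G) ≅ Aut(C_6) = D_6 of order 12.

12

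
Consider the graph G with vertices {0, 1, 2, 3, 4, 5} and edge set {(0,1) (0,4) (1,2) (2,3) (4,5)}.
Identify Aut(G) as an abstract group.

The degree sequence is [2, 2, 2, 1, 2, 1]; the two degree-1 vertices 3 and 5 are the ends of a path, so G = P_6. The only nontrivial automorphism of a path is the end-to-end reflection, so Aut(G) ≅ Z_2.

the cyclic group of order 2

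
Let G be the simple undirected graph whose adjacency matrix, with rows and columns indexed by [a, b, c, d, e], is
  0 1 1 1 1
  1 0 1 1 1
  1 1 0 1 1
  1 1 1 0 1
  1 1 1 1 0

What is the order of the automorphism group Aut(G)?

120

Every vertex has degree 4, so G is the complete graph K_5. Any permutation of the 5 vertices preserves K_5, so Aut(K_5) = S_5 of order 5! = 120.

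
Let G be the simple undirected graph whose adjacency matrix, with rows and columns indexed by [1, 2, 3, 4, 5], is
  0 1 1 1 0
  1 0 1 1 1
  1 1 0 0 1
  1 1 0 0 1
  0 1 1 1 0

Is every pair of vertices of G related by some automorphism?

No

Vertex 2 is the only vertex of degree 4, so every automorphism fixes it; G is not vertex-transitive.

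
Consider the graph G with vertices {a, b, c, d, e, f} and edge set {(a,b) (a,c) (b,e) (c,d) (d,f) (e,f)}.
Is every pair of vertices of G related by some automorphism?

Yes

G is 2-regular and connected on 6 vertices, i.e. the cycle C_6. The automorphisms of the 6-cycle are exactly the symmetries of a regular 6-gon: the dihedral group D_6, |D_6| = 12. Under this action every vertex can be carried to every other, so G is vertex-transitive.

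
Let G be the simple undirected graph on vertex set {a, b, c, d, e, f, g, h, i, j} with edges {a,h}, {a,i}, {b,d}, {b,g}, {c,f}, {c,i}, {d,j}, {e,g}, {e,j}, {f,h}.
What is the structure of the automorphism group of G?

(D_5 × D_5) ⋊ Z_2

G has two connected components, {b, d, e, g, j} and {a, c, f, h, i}; each is 2-regular, so G = C_5 ⊔ C_5. With two isomorphic components, Aut(G) = Aut(C_5) ≀ S_2 = (D_5 × D_5) ⋊ Z_2: permute each cycle by D_5, then optionally swap the two cycles. Order 2·(2·5)² = 200.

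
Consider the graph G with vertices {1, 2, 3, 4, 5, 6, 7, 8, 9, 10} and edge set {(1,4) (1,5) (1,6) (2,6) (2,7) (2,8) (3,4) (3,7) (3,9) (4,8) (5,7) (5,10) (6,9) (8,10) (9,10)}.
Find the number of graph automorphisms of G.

G is 3-regular on 10 vertices with no triangles and no 4-cycles (girth 5): this is the Petersen graph. Viewing the Petersen graph as the Kneser graph K(5,2) — vertices are 2-subsets of {1,…,5}, edges join disjoint pairs — its automorphisms are exactly the permutations of the 5-element set, so Aut ≅ S_5 of order 120.

120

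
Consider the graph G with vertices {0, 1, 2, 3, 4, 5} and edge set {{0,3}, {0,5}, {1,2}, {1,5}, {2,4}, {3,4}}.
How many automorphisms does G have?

12

G is 2-regular and connected on 6 vertices, i.e. the cycle C_6. The automorphisms of the 6-cycle are exactly the symmetries of a regular 6-gon: the dihedral group D_6, |D_6| = 12.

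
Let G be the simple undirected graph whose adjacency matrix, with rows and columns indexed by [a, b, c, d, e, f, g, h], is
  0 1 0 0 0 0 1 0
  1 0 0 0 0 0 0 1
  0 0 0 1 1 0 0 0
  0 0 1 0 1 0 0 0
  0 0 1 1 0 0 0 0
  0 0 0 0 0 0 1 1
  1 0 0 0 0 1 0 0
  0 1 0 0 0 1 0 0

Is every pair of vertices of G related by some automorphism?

No

G has two connected components, {a, b, f, g, h} and {c, d, e}; each is 2-regular, so G = C_5 ⊔ C_3. The orbit of a under Aut(G) is {a, b, f, g, h}, which does not contain c, so G is not vertex-transitive.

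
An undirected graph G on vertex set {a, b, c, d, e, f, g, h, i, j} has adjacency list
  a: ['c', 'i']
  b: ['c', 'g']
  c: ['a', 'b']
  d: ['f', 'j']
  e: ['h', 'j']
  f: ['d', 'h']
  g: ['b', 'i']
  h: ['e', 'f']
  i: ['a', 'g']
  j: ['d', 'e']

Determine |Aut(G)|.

G has two connected components, {d, e, f, h, j} and {a, b, c, g, i}; each is 2-regular, so G = C_5 ⊔ C_5. With two isomorphic components, Aut(G) = Aut(C_5) ≀ S_2 = (D_5 × D_5) ⋊ Z_2: permute each cycle by D_5, then optionally swap the two cycles. Order 2·(2·5)² = 200.

200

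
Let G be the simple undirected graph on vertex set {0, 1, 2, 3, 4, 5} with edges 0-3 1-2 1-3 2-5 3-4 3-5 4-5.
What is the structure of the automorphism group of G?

Degrees alone do not determine every vertex (e.g. 1 and 2 both have degree 2), but their neighbour-degree multisets differ: N(1) has degrees [2, 4] while N(2) has degrees [2, 3]. Repeating this refinement separates all vertices, so the only automorphism is the identity.

the trivial group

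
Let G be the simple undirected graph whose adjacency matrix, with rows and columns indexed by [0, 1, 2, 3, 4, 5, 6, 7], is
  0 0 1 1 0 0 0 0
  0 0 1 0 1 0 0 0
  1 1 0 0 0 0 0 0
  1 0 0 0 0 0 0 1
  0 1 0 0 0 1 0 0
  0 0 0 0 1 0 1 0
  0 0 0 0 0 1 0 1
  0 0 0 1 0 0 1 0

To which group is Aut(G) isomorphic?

D_8

G is 2-regular and connected on 8 vertices, i.e. the cycle C_8. The automorphisms of the 8-cycle are exactly the symmetries of a regular 8-gon: the dihedral group D_8, |D_8| = 16.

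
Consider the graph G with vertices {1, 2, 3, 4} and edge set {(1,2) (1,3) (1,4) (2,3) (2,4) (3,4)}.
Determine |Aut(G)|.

24

All 4 vertices are pairwise adjacent: G = K_4. Every bijection on the vertex set is an automorphism of K_4; hence Aut(K_4) ≅ S_4, order 24.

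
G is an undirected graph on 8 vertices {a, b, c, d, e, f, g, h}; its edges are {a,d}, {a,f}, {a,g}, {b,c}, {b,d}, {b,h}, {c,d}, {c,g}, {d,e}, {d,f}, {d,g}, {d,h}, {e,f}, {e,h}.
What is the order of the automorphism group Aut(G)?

Vertex d is the unique vertex of degree 7; the remaining 7 vertices each have degree 3 and induce a cycle, so G is the wheel on 8 vertices with hub d. With the hub fixed, the remaining symmetry is that of the rim cycle C_7, giving the dihedral group D_7.

14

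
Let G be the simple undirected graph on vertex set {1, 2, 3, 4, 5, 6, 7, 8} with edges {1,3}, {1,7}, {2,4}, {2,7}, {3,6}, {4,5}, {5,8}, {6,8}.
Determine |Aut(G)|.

16

G is 2-regular and connected on 8 vertices, i.e. the cycle C_8. C_8 has 8 rotations and 8 reflections, so Aut(C_8) ≅ D_8 of order 16.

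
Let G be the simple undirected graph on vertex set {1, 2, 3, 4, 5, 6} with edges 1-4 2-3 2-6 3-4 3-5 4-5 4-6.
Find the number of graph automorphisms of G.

Degrees alone do not determine every vertex (e.g. 2 and 5 both have degree 2), but their neighbour-degree multisets differ: N(2) has degrees [2, 3] while N(5) has degrees [3, 4]. Repeating this refinement separates all vertices, so the only automorphism is the identity.

1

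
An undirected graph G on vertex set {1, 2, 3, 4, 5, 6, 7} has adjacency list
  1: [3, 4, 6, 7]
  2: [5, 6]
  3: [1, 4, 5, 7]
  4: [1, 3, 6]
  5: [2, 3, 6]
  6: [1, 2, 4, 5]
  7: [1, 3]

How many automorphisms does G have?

The degree sequence is [4, 2, 4, 3, 3, 4, 2]. Checking the degree-preserving permutations of the vertex set shows that none except the identity preserves every edge, so Aut(G) is trivial.

1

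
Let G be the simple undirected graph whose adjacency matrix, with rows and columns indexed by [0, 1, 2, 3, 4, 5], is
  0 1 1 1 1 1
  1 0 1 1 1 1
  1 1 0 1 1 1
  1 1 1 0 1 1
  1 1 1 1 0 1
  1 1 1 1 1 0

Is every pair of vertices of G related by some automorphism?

All 6 vertices are pairwise adjacent: G = K_6. Every bijection on the vertex set is an automorphism of K_6; hence Aut(K_6) ≅ S_6, order 720. Under this action every vertex can be carried to every other, so G is vertex-transitive.

Yes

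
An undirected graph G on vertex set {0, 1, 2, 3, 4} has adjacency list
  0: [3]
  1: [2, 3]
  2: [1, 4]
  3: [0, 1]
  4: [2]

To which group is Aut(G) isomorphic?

the cyclic group of order 2

The degree sequence is [1, 2, 2, 2, 1]; the two degree-1 vertices 0 and 4 are the ends of a path, so G = P_5. A path has exactly one nontrivial symmetry — reversal — giving Aut(G) of order 2.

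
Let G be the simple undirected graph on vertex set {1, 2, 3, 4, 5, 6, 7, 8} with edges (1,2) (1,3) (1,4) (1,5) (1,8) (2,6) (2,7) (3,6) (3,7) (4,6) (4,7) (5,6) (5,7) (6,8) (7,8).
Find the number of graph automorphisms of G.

The vertices split by degree into {1, 6, 7} (degree 5) and {2, 3, 4, 5, 8} (degree 3); every edge runs between the two parts, so G is the complete bipartite graph K_{3,5}. Automorphisms preserve the bipartition setwise (since the parts differ in size) and act as S_5 × S_3 within it; |Aut| = 720.

720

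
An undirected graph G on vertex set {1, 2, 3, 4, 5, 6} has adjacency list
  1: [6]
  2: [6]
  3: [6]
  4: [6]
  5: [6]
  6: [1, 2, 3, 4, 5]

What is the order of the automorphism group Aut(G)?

Vertex 6 has degree 5 and every other vertex has degree 1, so G is the star K_{1,5} with centre 6. The 5 leaves are pairwise interchangeable while the centre is fixed, giving Aut(G) = S_5.

120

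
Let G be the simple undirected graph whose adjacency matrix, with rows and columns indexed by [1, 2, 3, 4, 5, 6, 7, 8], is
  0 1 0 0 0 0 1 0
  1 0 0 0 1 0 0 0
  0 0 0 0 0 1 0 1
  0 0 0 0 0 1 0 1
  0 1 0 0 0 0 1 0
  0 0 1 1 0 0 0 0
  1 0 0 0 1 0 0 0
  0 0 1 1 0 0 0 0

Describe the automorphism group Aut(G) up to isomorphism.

D_4 ≀ Z_2

G has two connected components, {3, 4, 6, 8} and {1, 2, 5, 7}; each is 2-regular, so G = C_4 ⊔ C_4. With two isomorphic components, Aut(G) = Aut(C_4) ≀ S_2 = (D_4 × D_4) ⋊ Z_2: permute each cycle by D_4, then optionally swap the two cycles. Order 2·(2·4)² = 128.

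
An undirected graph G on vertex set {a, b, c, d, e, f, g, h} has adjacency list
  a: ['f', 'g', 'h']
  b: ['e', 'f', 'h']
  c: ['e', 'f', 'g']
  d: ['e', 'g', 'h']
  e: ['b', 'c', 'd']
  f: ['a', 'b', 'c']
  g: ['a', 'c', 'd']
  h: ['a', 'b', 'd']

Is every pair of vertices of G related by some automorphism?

G is 3-regular and bipartite on 2^3 = 8 vertices with girth 4; it is the hypercube graph Q_3. Aut(Q_3) consists of the signed permutations of the 3 coordinate axes: 3! permutations times 2^3 sign flips, so |Aut| = 2^3·3! = 48. This group acts transitively on the 8 vertices.

Yes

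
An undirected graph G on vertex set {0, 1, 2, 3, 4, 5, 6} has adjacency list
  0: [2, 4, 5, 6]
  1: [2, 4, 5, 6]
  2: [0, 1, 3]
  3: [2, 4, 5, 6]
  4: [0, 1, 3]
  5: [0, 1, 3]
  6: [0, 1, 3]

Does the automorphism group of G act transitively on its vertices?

Automorphisms preserve degree, but G has vertices of degree 3 and vertices of degree 4; no automorphism maps one to the other, so G is not vertex-transitive.

No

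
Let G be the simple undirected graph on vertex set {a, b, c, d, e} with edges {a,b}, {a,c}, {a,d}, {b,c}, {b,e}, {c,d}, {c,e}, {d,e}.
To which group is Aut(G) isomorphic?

Vertex c is the unique vertex of degree 4; the remaining 4 vertices each have degree 3 and induce a cycle, so G is the wheel on 5 vertices with hub c. Every automorphism fixes the hub and acts on the rim 4-cycle, so Aut(G) ≅ Aut(C_4) = D_4 of order 8.

D_4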